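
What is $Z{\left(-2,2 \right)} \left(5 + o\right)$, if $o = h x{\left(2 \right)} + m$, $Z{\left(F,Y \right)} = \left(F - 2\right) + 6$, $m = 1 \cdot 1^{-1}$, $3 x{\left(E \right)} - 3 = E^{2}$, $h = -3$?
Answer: $-2$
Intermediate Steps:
$x{\left(E \right)} = 1 + \frac{E^{2}}{3}$
$m = 1$ ($m = 1 \cdot 1 = 1$)
$Z{\left(F,Y \right)} = 4 + F$ ($Z{\left(F,Y \right)} = \left(-2 + F\right) + 6 = 4 + F$)
$o = -6$ ($o = - 3 \left(1 + \frac{2^{2}}{3}\right) + 1 = - 3 \left(1 + \frac{1}{3} \cdot 4\right) + 1 = - 3 \left(1 + \frac{4}{3}\right) + 1 = \left(-3\right) \frac{7}{3} + 1 = -7 + 1 = -6$)
$Z{\left(-2,2 \right)} \left(5 + o\right) = \left(4 - 2\right) \left(5 - 6\right) = 2 \left(-1\right) = -2$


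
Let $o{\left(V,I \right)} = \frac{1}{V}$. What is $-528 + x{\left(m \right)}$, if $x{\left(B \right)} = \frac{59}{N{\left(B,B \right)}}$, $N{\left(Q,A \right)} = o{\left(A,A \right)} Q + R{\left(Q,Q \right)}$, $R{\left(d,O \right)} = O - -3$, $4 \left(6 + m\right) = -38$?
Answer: $- \frac{12262}{23} \approx -533.13$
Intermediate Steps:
$m = - \frac{31}{2}$ ($m = -6 + \frac{1}{4} \left(-38\right) = -6 - \frac{19}{2} = - \frac{31}{2} \approx -15.5$)
$R{\left(d,O \right)} = 3 + O$ ($R{\left(d,O \right)} = O + 3 = 3 + O$)
$N{\left(Q,A \right)} = 3 + Q + \frac{Q}{A}$ ($N{\left(Q,A \right)} = \frac{Q}{A} + \left(3 + Q\right) = 3 + Q + \frac{Q}{A}$)
$x{\left(B \right)} = \frac{59}{4 + B}$ ($x{\left(B \right)} = \frac{59}{3 + B + \frac{B}{B}} = \frac{59}{3 + B + 1} = \frac{59}{4 + B}$)
$-528 + x{\left(m \right)} = -528 + \frac{59}{4 - \frac{31}{2}} = -528 + \frac{59}{- \frac{23}{2}} = -528 + 59 \left(- \frac{2}{23}\right) = -528 - \frac{118}{23} = - \frac{12262}{23}$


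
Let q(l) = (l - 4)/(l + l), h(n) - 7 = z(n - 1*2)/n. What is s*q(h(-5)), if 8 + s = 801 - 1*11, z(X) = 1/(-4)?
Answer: 23851/141 ≈ 169.16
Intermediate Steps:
z(X) = -¼
h(n) = 7 - 1/(4*n)
s = 782 (s = -8 + (801 - 1*11) = -8 + (801 - 11) = -8 + 790 = 782)
q(l) = (-4 + l)/(2*l) (q(l) = (-4 + l)/((2*l)) = (-4 + l)*(1/(2*l)) = (-4 + l)/(2*l))
s*q(h(-5)) = 782*((-4 + (7 - ¼/(-5)))/(2*(7 - ¼/(-5)))) = 782*((-4 + (7 - ¼*(-⅕)))/(2*(7 - ¼*(-⅕)))) = 782*((-4 + (7 + 1/20))/(2*(7 + 1/20))) = 782*((-4 + 141/20)/(2*(141/20))) = 782*((½)*(20/141)*(61/20)) = 782*(61/282) = 23851/141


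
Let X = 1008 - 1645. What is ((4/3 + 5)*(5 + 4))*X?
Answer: -36309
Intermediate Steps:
X = -637
((4/3 + 5)*(5 + 4))*X = ((4/3 + 5)*(5 + 4))*(-637) = ((4*(⅓) + 5)*9)*(-637) = ((4/3 + 5)*9)*(-637) = ((19/3)*9)*(-637) = 57*(-637) = -36309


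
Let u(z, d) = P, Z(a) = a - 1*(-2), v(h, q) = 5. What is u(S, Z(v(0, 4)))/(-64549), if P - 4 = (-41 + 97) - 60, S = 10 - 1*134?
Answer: 0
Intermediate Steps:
Z(a) = 2 + a (Z(a) = a + 2 = 2 + a)
S = -124 (S = 10 - 134 = -124)
P = 0 (P = 4 + ((-41 + 97) - 60) = 4 + (56 - 60) = 4 - 4 = 0)
u(z, d) = 0
u(S, Z(v(0, 4)))/(-64549) = 0/(-64549) = 0*(-1/64549) = 0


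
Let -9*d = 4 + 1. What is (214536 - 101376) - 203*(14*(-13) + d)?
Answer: 1351969/9 ≈ 1.5022e+5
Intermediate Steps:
d = -5/9 (d = -(4 + 1)/9 = -⅑*5 = -5/9 ≈ -0.55556)
(214536 - 101376) - 203*(14*(-13) + d) = (214536 - 101376) - 203*(14*(-13) - 5/9) = 113160 - 203*(-182 - 5/9) = 113160 - 203*(-1643/9) = 113160 + 333529/9 = 1351969/9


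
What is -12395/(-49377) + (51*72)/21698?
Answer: 225129527/535691073 ≈ 0.42026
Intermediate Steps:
-12395/(-49377) + (51*72)/21698 = -12395*(-1/49377) + 3672*(1/21698) = 12395/49377 + 1836/10849 = 225129527/535691073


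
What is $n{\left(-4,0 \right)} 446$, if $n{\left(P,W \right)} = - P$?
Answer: $1784$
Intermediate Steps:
$n{\left(-4,0 \right)} 446 = \left(-1\right) \left(-4\right) 446 = 4 \cdot 446 = 1784$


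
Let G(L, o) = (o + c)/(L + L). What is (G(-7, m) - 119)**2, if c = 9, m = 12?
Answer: 58081/4 ≈ 14520.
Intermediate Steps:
G(L, o) = (9 + o)/(2*L) (G(L, o) = (o + 9)/(L + L) = (9 + o)/((2*L)) = (9 + o)*(1/(2*L)) = (9 + o)/(2*L))
(G(-7, m) - 119)**2 = ((1/2)*(9 + 12)/(-7) - 119)**2 = ((1/2)*(-1/7)*21 - 119)**2 = (-3/2 - 119)**2 = (-241/2)**2 = 58081/4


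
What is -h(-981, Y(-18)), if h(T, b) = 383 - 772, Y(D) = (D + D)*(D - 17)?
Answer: 389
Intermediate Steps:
Y(D) = 2*D*(-17 + D) (Y(D) = (2*D)*(-17 + D) = 2*D*(-17 + D))
h(T, b) = -389
-h(-981, Y(-18)) = -1*(-389) = 389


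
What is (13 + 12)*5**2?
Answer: 625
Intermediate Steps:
(13 + 12)*5**2 = 25*25 = 625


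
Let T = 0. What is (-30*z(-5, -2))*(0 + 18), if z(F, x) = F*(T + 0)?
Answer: 0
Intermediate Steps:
z(F, x) = 0 (z(F, x) = F*(0 + 0) = F*0 = 0)
(-30*z(-5, -2))*(0 + 18) = (-30*0)*(0 + 18) = 0*18 = 0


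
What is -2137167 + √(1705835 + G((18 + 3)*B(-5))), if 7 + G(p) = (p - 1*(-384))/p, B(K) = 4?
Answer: -2137167 + √83585845/7 ≈ -2.1359e+6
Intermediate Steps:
G(p) = -7 + (384 + p)/p (G(p) = -7 + (p - 1*(-384))/p = -7 + (p + 384)/p = -7 + (384 + p)/p)
-2137167 + √(1705835 + G((18 + 3)*B(-5))) = -2137167 + √(1705835 + (-6 + 384/(((18 + 3)*4)))) = -2137167 + √(1705835 + (-6 + 384/((21*4)))) = -2137167 + √(1705835 + (-6 + 384/84)) = -2137167 + √(1705835 + (-6 + 384*(1/84))) = -2137167 + √(1705835 + (-6 + 32/7)) = -2137167 + √(1705835 - 10/7) = -2137167 + √(11940835/7) = -2137167 + √83585845/7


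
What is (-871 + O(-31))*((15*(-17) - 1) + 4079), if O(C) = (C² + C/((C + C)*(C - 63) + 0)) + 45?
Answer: 97023917/188 ≈ 5.1608e+5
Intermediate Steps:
O(C) = 45 + C² + 1/(2*(-63 + C)) (O(C) = (C² + C/((2*C)*(-63 + C) + 0)) + 45 = (C² + C/(2*C*(-63 + C) + 0)) + 45 = (C² + C/((2*C*(-63 + C)))) + 45 = (C² + (1/(2*C*(-63 + C)))*C) + 45 = (C² + 1/(2*(-63 + C))) + 45 = 45 + C² + 1/(2*(-63 + C)))
(-871 + O(-31))*((15*(-17) - 1) + 4079) = (-871 + (-5669/2 + (-31)³ - 63*(-31)² + 45*(-31))/(-63 - 31))*((15*(-17) - 1) + 4079) = (-871 + (-5669/2 - 29791 - 63*961 - 1395)/(-94))*((-255 - 1) + 4079) = (-871 - (-5669/2 - 29791 - 60543 - 1395)/94)*(-256 + 4079) = (-871 - 1/94*(-189127/2))*3823 = (-871 + 189127/188)*3823 = (25379/188)*3823 = 97023917/188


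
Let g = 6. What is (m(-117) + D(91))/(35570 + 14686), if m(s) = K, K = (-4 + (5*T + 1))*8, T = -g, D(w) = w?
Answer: -173/50256 ≈ -0.0034424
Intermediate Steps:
T = -6 (T = -1*6 = -6)
K = -264 (K = (-4 + (5*(-6) + 1))*8 = (-4 + (-30 + 1))*8 = (-4 - 29)*8 = -33*8 = -264)
m(s) = -264
(m(-117) + D(91))/(35570 + 14686) = (-264 + 91)/(35570 + 14686) = -173/50256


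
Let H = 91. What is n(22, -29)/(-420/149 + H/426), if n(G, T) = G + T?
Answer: 63474/23623 ≈ 2.6870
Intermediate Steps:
n(22, -29)/(-420/149 + H/426) = (22 - 29)/(-420/149 + 91/426) = -7/(-420*1/149 + 91*(1/426)) = -7/(-420/149 + 91/426) = -7/(-165361/63474) = -7*(-63474/165361) = 63474/23623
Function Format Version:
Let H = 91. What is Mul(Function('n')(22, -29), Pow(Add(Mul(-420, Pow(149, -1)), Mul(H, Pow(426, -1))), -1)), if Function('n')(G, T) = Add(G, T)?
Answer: Rational(63474, 23623) ≈ 2.6870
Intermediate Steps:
Mul(Function('n')(22, -29), Pow(Add(Mul(-420, Pow(149, -1)), Mul(H, Pow(426, -1))), -1)) = Mul(Add(22, -29), Pow(Add(Mul(-420, Pow(149, -1)), Mul(91, Pow(426, -1))), -1)) = Mul(-7, Pow(Add(Mul(-420, Rational(1, 149)), Mul(91, Rational(1, 426))), -1)) = Mul(-7, Pow(Add(Rational(-420, 149), Rational(91, 426)), -1)) = Mul(-7, Pow(Rational(-165361, 63474), -1)) = Mul(-7, Rational(-63474, 165361)) = Rational(63474, 23623)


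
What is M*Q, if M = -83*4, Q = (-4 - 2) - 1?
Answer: 2324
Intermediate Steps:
Q = -7 (Q = -6 - 1 = -7)
M = -332
M*Q = -332*(-7) = 2324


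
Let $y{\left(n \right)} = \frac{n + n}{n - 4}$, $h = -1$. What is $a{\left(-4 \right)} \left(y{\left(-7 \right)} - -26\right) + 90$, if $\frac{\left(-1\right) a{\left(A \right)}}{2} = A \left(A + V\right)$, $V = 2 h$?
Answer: $- \frac{13410}{11} \approx -1219.1$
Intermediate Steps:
$V = -2$ ($V = 2 \left(-1\right) = -2$)
$y{\left(n \right)} = \frac{2 n}{-4 + n}$
$a{\left(A \right)} = - 2 A \left(-2 + A\right)$ ($a{\left(A \right)} = - 2 A \left(A - 2\right) = - 2 A \left(-2 + A\right)$)
$a{\left(-4 \right)} \left(y{\left(-7 \right)} - -26\right) + 90 = 2 \left(-4\right) \left(2 - -4\right) \left(2 \left(-7\right) \frac{1}{-4 - 7} - -26\right) + 90 = 2 \left(-4\right) \left(2 + 4\right) \left(2 \left(-7\right) \frac{1}{-11} + 26\right) + 90 = 2 \left(-4\right) 6 \left(2 \left(-7\right) \left(- \frac{1}{11}\right) + 26\right) + 90 = - 48 \left(\frac{14}{11} + 26\right) + 90 = \left(-48\right) \frac{300}{11} + 90 = - \frac{14400}{11} + 90 = - \frac{13410}{11}$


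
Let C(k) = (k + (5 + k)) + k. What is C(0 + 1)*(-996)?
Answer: -7968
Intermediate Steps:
C(k) = 5 + 3*k (C(k) = (5 + 2*k) + k = 5 + 3*k)
C(0 + 1)*(-996) = (5 + 3*(0 + 1))*(-996) = (5 + 3*1)*(-996) = (5 + 3)*(-996) = 8*(-996) = -7968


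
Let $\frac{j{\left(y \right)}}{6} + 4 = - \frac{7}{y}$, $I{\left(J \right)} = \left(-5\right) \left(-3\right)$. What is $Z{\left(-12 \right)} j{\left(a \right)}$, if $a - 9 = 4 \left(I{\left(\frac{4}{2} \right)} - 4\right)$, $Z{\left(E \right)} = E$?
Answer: $\frac{15768}{53} \approx 297.51$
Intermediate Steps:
$I{\left(J \right)} = 15$
$a = 53$ ($a = 9 + 4 \left(15 - 4\right) = 9 + 4 \cdot 11 = 9 + 44 = 53$)
$j{\left(y \right)} = -24 - \frac{42}{y}$ ($j{\left(y \right)} = -24 + 6 \left(- \frac{7}{y}\right) = -24 - \frac{42}{y}$)
$Z{\left(-12 \right)} j{\left(a \right)} = - 12 \left(-24 - \frac{42}{53}\right) = \left(-12\right) \left(- \frac{1314}{53}\right) = \frac{15768}{53}$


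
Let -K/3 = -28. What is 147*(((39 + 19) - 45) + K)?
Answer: 14259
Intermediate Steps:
K = 84 (K = -3*(-28) = 84)
147*(((39 + 19) - 45) + K) = 147*(((39 + 19) - 45) + 84) = 147*((58 - 45) + 84) = 147*(13 + 84) = 147*97 = 14259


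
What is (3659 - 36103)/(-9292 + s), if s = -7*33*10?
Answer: 16222/5801 ≈ 2.7964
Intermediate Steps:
s = -2310 (s = -231*10 = -2310)
(3659 - 36103)/(-9292 + s) = (3659 - 36103)/(-9292 - 2310) = -32444/(-11602) = -32444*(-1/11602) = 16222/5801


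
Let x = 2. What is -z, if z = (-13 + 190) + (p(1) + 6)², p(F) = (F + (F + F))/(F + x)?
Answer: -226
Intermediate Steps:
p(F) = 3*F/(2 + F) (p(F) = (F + (F + F))/(F + 2) = (F + 2*F)/(2 + F) = (3*F)/(2 + F) = 3*F/(2 + F))
z = 226 (z = (-13 + 190) + (3*1/(2 + 1) + 6)² = 177 + (3*1/3 + 6)² = 177 + (3*1*(⅓) + 6)² = 177 + (1 + 6)² = 177 + 7² = 177 + 49 = 226)
-z = -1*226 = -226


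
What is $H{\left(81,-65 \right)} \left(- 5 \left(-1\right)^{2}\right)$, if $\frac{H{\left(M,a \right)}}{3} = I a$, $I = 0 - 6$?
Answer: $-5850$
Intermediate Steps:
$I = -6$ ($I = 0 - 6 = -6$)
$H{\left(M,a \right)} = - 18 a$ ($H{\left(M,a \right)} = 3 \left(- 6 a\right) = - 18 a$)
$H{\left(81,-65 \right)} \left(- 5 \left(-1\right)^{2}\right) = \left(-18\right) \left(-65\right) \left(- 5 \left(-1\right)^{2}\right) = 1170 \left(\left(-5\right) 1\right) = 1170 \left(-5\right) = -5850$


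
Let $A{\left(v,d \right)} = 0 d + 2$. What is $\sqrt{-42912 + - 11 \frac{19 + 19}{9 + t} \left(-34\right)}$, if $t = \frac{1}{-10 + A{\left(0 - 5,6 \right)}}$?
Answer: $\frac{8 i \sqrt{3253859}}{71} \approx 203.25 i$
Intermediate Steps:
$A{\left(v,d \right)} = 2$ ($A{\left(v,d \right)} = 0 + 2 = 2$)
$t = - \frac{1}{8}$ ($t = \frac{1}{-10 + 2} = \frac{1}{-8} = - \frac{1}{8} \approx -0.125$)
$\sqrt{-42912 + - 11 \frac{19 + 19}{9 + t} \left(-34\right)} = \sqrt{-42912 + - 11 \frac{19 + 19}{9 - \frac{1}{8}} \left(-34\right)} = \sqrt{-42912 + - 11 \frac{38}{\frac{71}{8}} \left(-34\right)} = \sqrt{-42912 + - 11 \cdot 38 \cdot \frac{8}{71} \left(-34\right)} = \sqrt{-42912 + \left(-11\right) \frac{304}{71} \left(-34\right)} = \sqrt{-42912 - - \frac{113696}{71}} = \sqrt{-42912 + \frac{113696}{71}} = \sqrt{- \frac{2933056}{71}} = \frac{8 i \sqrt{3253859}}{71}$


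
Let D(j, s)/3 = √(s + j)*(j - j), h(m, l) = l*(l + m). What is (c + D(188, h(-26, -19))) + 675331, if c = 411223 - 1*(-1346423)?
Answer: 2432977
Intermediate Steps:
c = 1757646 (c = 411223 + 1346423 = 1757646)
D(j, s) = 0 (D(j, s) = 3*(√(s + j)*(j - j)) = 3*(√(j + s)*0) = 3*0 = 0)
(c + D(188, h(-26, -19))) + 675331 = (1757646 + 0) + 675331 = 1757646 + 675331 = 2432977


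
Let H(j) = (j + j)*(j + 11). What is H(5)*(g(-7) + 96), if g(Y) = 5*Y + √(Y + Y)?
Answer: 9760 + 160*I*√14 ≈ 9760.0 + 598.67*I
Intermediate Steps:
H(j) = 2*j*(11 + j) (H(j) = (2*j)*(11 + j) = 2*j*(11 + j))
g(Y) = 5*Y + √2*√Y (g(Y) = 5*Y + √(2*Y) = 5*Y + √2*√Y)
H(5)*(g(-7) + 96) = (2*5*(11 + 5))*((5*(-7) + √2*√(-7)) + 96) = (2*5*16)*((-35 + √2*(I*√7)) + 96) = 160*((-35 + I*√14) + 96) = 160*(61 + I*√14) = 9760 + 160*I*√14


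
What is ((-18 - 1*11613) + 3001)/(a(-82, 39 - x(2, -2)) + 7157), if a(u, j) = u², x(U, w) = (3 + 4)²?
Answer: -8630/13881 ≈ -0.62171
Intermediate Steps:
x(U, w) = 49 (x(U, w) = 7² = 49)
((-18 - 1*11613) + 3001)/(a(-82, 39 - x(2, -2)) + 7157) = ((-18 - 1*11613) + 3001)/((-82)² + 7157) = ((-18 - 11613) + 3001)/(6724 + 7157) = (-11631 + 3001)/13881 = -8630*1/13881 = -8630/13881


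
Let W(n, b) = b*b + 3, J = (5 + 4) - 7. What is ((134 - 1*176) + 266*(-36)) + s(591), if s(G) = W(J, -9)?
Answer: -9534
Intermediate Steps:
J = 2 (J = 9 - 7 = 2)
W(n, b) = 3 + b² (W(n, b) = b² + 3 = 3 + b²)
s(G) = 84 (s(G) = 3 + (-9)² = 3 + 81 = 84)
((134 - 1*176) + 266*(-36)) + s(591) = ((134 - 1*176) + 266*(-36)) + 84 = ((134 - 176) - 9576) + 84 = (-42 - 9576) + 84 = -9618 + 84 = -9534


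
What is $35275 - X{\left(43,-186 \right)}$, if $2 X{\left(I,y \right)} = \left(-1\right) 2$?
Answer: $35276$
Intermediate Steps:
$X{\left(I,y \right)} = -1$ ($X{\left(I,y \right)} = \frac{\left(-1\right) 2}{2} = \frac{1}{2} \left(-2\right) = -1$)
$35275 - X{\left(43,-186 \right)} = 35275 - -1 = 35275 + 1 = 35276$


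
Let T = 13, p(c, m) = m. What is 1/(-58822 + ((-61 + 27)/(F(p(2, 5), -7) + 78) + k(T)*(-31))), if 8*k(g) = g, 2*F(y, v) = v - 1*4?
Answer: -1160/68292499 ≈ -1.6986e-5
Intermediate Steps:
F(y, v) = -2 + v/2 (F(y, v) = (v - 1*4)/2 = (v - 4)/2 = (-4 + v)/2 = -2 + v/2)
k(g) = g/8
1/(-58822 + ((-61 + 27)/(F(p(2, 5), -7) + 78) + k(T)*(-31))) = 1/(-58822 + ((-61 + 27)/((-2 + (1/2)*(-7)) + 78) + ((1/8)*13)*(-31))) = 1/(-58822 + (-34/((-2 - 7/2) + 78) + (13/8)*(-31))) = 1/(-58822 + (-34/(-11/2 + 78) - 403/8)) = 1/(-58822 + (-34/145/2 - 403/8)) = 1/(-58822 + (-34*2/145 - 403/8)) = 1/(-58822 + (-68/145 - 403/8)) = 1/(-58822 - 58979/1160) = 1/(-68292499/1160) = -1160/68292499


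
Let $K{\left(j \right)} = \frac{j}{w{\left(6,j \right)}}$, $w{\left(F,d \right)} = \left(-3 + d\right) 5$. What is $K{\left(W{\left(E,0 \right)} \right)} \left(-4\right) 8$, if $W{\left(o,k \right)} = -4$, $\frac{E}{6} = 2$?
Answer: $- \frac{128}{35} \approx -3.6571$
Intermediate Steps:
$E = 12$ ($E = 6 \cdot 2 = 12$)
$w{\left(F,d \right)} = -15 + 5 d$
$K{\left(j \right)} = \frac{j}{-15 + 5 j}$
$K{\left(W{\left(E,0 \right)} \right)} \left(-4\right) 8 = \frac{1}{5} \left(-4\right) \frac{1}{-3 - 4} \left(-4\right) 8 = \frac{1}{5} \left(-4\right) \frac{1}{-7} \left(-4\right) 8 = \frac{1}{5} \left(-4\right) \left(- \frac{1}{7}\right) \left(-4\right) 8 = \frac{4}{35} \left(-4\right) 8 = \left(- \frac{16}{35}\right) 8 = - \frac{128}{35}$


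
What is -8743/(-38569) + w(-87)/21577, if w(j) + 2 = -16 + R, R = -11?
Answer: 187529210/832203313 ≈ 0.22534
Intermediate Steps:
w(j) = -29 (w(j) = -2 + (-16 - 11) = -2 - 27 = -29)
-8743/(-38569) + w(-87)/21577 = -8743/(-38569) - 29/21577 = -8743*(-1/38569) - 29*1/21577 = 8743/38569 - 29/21577 = 187529210/832203313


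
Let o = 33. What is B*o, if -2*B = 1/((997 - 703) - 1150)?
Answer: 33/1712 ≈ 0.019276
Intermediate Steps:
B = 1/1712 (B = -1/(2*((997 - 703) - 1150)) = -1/(2*(294 - 1150)) = -½/(-856) = -½*(-1/856) = 1/1712 ≈ 0.00058411)
B*o = (1/1712)*33 = 33/1712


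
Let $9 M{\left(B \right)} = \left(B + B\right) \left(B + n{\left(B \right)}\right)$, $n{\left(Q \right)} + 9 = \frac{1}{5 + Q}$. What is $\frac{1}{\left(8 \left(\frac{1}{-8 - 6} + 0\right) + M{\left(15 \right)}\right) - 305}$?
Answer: $- \frac{42}{11987} \approx -0.0035038$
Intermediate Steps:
$n{\left(Q \right)} = -9 + \frac{1}{5 + Q}$
$M{\left(B \right)} = \frac{2 B \left(B + \frac{-44 - 9 B}{5 + B}\right)}{9}$ ($M{\left(B \right)} = \frac{\left(B + B\right) \left(B + \frac{-44 - 9 B}{5 + B}\right)}{9} = \frac{2 B \left(B + \frac{-44 - 9 B}{5 + B}\right)}{9}$)
$\frac{1}{\left(8 \left(\frac{1}{-8 - 6} + 0\right) + M{\left(15 \right)}\right) - 305} = \frac{1}{\left(8 \left(\frac{1}{-8 - 6} + 0\right) + \frac{2}{9} \cdot 15 \frac{1}{5 + 15} \left(-44 + 15^{2} - 60\right)\right) - 305} = \frac{1}{\left(8 \left(\frac{1}{-14} + 0\right) + \frac{2}{9} \cdot 15 \cdot \frac{1}{20} \left(-44 + 225 - 60\right)\right) - 305} = \frac{1}{\left(8 \left(- \frac{1}{14} + 0\right) + \frac{2}{9} \cdot 15 \cdot \frac{1}{20} \cdot 121\right) - 305} = \frac{1}{\left(8 \left(- \frac{1}{14}\right) + \frac{121}{6}\right) - 305} = \frac{1}{\left(- \frac{4}{7} + \frac{121}{6}\right) - 305} = \frac{1}{\frac{823}{42} - 305} = \frac{1}{- \frac{11987}{42}} = - \frac{42}{11987}$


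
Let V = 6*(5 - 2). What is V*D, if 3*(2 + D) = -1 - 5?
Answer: -72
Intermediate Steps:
D = -4 (D = -2 + (-1 - 5)/3 = -2 + (⅓)*(-6) = -2 - 2 = -4)
V = 18 (V = 6*3 = 18)
V*D = 18*(-4) = -72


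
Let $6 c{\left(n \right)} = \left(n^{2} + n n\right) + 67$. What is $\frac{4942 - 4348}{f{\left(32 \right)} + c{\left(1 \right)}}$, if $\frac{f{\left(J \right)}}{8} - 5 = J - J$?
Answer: $\frac{1188}{103} \approx 11.534$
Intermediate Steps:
$f{\left(J \right)} = 40$ ($f{\left(J \right)} = 40 + 8 \left(J - J\right) = 40 + 8 \cdot 0 = 40 + 0 = 40$)
$c{\left(n \right)} = \frac{67}{6} + \frac{n^{2}}{3}$ ($c{\left(n \right)} = \frac{\left(n^{2} + n n\right) + 67}{6} = \frac{\left(n^{2} + n^{2}\right) + 67}{6} = \frac{2 n^{2} + 67}{6} = \frac{67 + 2 n^{2}}{6} = \frac{67}{6} + \frac{n^{2}}{3}$)
$\frac{4942 - 4348}{f{\left(32 \right)} + c{\left(1 \right)}} = \frac{4942 - 4348}{40 + \left(\frac{67}{6} + \frac{1^{2}}{3}\right)} = \frac{594}{40 + \left(\frac{67}{6} + \frac{1}{3} \cdot 1\right)} = \frac{594}{40 + \left(\frac{67}{6} + \frac{1}{3}\right)} = \frac{594}{40 + \frac{23}{2}} = \frac{594}{\frac{103}{2}} = 594 \cdot \frac{2}{103} = \frac{1188}{103}$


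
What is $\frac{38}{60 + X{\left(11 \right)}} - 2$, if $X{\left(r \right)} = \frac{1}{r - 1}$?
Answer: $- \frac{822}{601} \approx -1.3677$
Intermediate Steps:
$X{\left(r \right)} = \frac{1}{-1 + r}$
$\frac{38}{60 + X{\left(11 \right)}} - 2 = \frac{38}{60 + \frac{1}{-1 + 11}} - 2 = \frac{38}{60 + \frac{1}{10}} - 2 = \frac{38}{\frac{601}{10}} - 2 = 38 \cdot \frac{10}{601} - 2 = \frac{380}{601} - 2 = - \frac{822}{601}$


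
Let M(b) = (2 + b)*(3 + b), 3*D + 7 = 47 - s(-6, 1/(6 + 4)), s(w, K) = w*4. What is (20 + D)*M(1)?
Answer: 496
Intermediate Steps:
s(w, K) = 4*w
D = 64/3 (D = -7/3 + (47 - 4*(-6))/3 = -7/3 + (47 - 1*(-24))/3 = -7/3 + (47 + 24)/3 = -7/3 + (⅓)*71 = -7/3 + 71/3 = 64/3 ≈ 21.333)
(20 + D)*M(1) = (20 + 64/3)*(6 + 1² + 5*1) = 124*(6 + 1 + 5)/3 = (124/3)*12 = 496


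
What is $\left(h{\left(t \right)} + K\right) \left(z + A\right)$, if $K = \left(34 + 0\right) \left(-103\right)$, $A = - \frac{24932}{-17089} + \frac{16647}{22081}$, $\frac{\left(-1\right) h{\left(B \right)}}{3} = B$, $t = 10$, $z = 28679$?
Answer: $- \frac{1661979868994024}{16406183} \approx -1.013 \cdot 10^{8}$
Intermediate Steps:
$h{\left(B \right)} = - 3 B$
$A = \frac{36304525}{16406183}$ ($A = \left(-24932\right) \left(- \frac{1}{17089}\right) + 16647 \cdot \frac{1}{22081} = \frac{1084}{743} + \frac{16647}{22081} = \frac{36304525}{16406183} \approx 2.2129$)
$K = -3502$ ($K = 34 \left(-103\right) = -3502$)
$\left(h{\left(t \right)} + K\right) \left(z + A\right) = \left(\left(-3\right) 10 - 3502\right) \left(28679 + \frac{36304525}{16406183}\right) = \left(-30 - 3502\right) \frac{470549226782}{16406183} = \left(-3532\right) \frac{470549226782}{16406183} = - \frac{1661979868994024}{16406183}$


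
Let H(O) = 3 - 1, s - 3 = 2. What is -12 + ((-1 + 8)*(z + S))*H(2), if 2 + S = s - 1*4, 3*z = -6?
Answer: -54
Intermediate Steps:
s = 5 (s = 3 + 2 = 5)
z = -2 (z = (⅓)*(-6) = -2)
H(O) = 2
S = -1 (S = -2 + (5 - 1*4) = -2 + (5 - 4) = -2 + 1 = -1)
-12 + ((-1 + 8)*(z + S))*H(2) = -12 + ((-1 + 8)*(-2 - 1))*2 = -12 + (7*(-3))*2 = -12 - 21*2 = -12 - 42 = -54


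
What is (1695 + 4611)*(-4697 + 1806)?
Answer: -18230646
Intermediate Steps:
(1695 + 4611)*(-4697 + 1806) = 6306*(-2891) = -18230646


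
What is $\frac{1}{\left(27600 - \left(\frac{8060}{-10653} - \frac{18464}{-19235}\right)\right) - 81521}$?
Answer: $- \frac{204910455}{11049018306947} \approx -1.8546 \cdot 10^{-5}$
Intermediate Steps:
$\frac{1}{\left(27600 - \left(\frac{8060}{-10653} - \frac{18464}{-19235}\right)\right) - 81521} = \frac{1}{\left(27600 - \left(8060 \left(- \frac{1}{10653}\right) - - \frac{18464}{19235}\right)\right) - 81521} = \frac{1}{\left(27600 - \left(- \frac{8060}{10653} + \frac{18464}{19235}\right)\right) - 81521} = \frac{1}{\left(27600 - \frac{41662892}{204910455}\right) - 81521} = \frac{1}{\frac{5655486895108}{204910455} - 81521} = \frac{1}{- \frac{11049018306947}{204910455}} = - \frac{204910455}{11049018306947}$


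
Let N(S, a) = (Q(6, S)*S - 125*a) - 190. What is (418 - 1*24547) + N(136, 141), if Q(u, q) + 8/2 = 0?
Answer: -42488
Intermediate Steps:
Q(u, q) = -4 (Q(u, q) = -4 + 0 = -4)
N(S, a) = -190 - 125*a - 4*S (N(S, a) = (-4*S - 125*a) - 190 = (-125*a - 4*S) - 190 = -190 - 125*a - 4*S)
(418 - 1*24547) + N(136, 141) = (418 - 1*24547) + (-190 - 125*141 - 4*136) = (418 - 24547) + (-190 - 17625 - 544) = -24129 - 18359 = -42488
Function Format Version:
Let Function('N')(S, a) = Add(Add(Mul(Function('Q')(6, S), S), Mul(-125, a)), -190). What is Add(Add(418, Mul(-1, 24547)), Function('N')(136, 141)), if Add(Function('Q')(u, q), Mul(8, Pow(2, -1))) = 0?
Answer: -42488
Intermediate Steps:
Function('Q')(u, q) = -4 (Function('Q')(u, q) = Add(-4, 0) = -4)
Function('N')(S, a) = Add(-190, Mul(-125, a), Mul(-4, S)) (Function('N')(S, a) = Add(Add(Mul(-4, S), Mul(-125, a)), -190) = Add(Add(Mul(-125, a), Mul(-4, S)), -190) = Add(-190, Mul(-125, a), Mul(-4, S)))
Add(Add(418, Mul(-1, 24547)), Function('N')(136, 141)) = Add(Add(418, Mul(-1, 24547)), Add(-190, Mul(-125, 141), Mul(-4, 136))) = Add(Add(418, -24547), Add(-190, -17625, -544)) = Add(-24129, -18359) = -42488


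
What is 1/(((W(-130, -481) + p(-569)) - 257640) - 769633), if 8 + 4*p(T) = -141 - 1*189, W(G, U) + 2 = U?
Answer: -2/2055681 ≈ -9.7291e-7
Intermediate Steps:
W(G, U) = -2 + U
p(T) = -169/2 (p(T) = -2 + (-141 - 1*189)/4 = -2 + (-141 - 189)/4 = -2 + (¼)*(-330) = -2 - 165/2 = -169/2)
1/(((W(-130, -481) + p(-569)) - 257640) - 769633) = 1/((((-2 - 481) - 169/2) - 257640) - 769633) = 1/(((-483 - 169/2) - 257640) - 769633) = 1/((-1135/2 - 257640) - 769633) = 1/(-516415/2 - 769633) = 1/(-2055681/2) = -2/2055681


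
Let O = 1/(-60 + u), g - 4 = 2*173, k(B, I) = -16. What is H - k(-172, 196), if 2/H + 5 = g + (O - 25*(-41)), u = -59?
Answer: 2608702/163029 ≈ 16.001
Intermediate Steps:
g = 350 (g = 4 + 2*173 = 4 + 346 = 350)
O = -1/119 (O = 1/(-60 - 59) = 1/(-119) = -1/119 ≈ -0.0084034)
H = 238/163029 (H = 2/(-5 + (350 + (-1/119 - 25*(-41)))) = 2/(-5 + (350 + (-1/119 + 1025))) = 2/(-5 + (350 + 121974/119)) = 2/(-5 + 163624/119) = 2/(163029/119) = 2*(119/163029) = 238/163029 ≈ 0.0014599)
H - k(-172, 196) = 238/163029 - 1*(-16) = 238/163029 + 16 = 2608702/163029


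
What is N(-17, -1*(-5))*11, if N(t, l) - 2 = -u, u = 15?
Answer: -143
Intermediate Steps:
N(t, l) = -13 (N(t, l) = 2 - 1*15 = 2 - 15 = -13)
N(-17, -1*(-5))*11 = -13*11 = -143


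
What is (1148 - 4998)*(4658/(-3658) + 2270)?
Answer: -15975578850/1829 ≈ -8.7346e+6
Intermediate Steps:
(1148 - 4998)*(4658/(-3658) + 2270) = -3850*(4658*(-1/3658) + 2270) = -3850*(-2329/1829 + 2270) = -3850*4149501/1829 = -15975578850/1829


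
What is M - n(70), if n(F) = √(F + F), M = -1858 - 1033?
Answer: -2891 - 2*√35 ≈ -2902.8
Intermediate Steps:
M = -2891
n(F) = √2*√F (n(F) = √(2*F) = √2*√F)
M - n(70) = -2891 - √2*√70 = -2891 - 2*√35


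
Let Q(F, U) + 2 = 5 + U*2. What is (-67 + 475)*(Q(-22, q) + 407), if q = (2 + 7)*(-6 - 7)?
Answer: 71808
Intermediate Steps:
q = -117 (q = 9*(-13) = -117)
Q(F, U) = 3 + 2*U (Q(F, U) = -2 + (5 + U*2) = -2 + (5 + 2*U) = 3 + 2*U)
(-67 + 475)*(Q(-22, q) + 407) = (-67 + 475)*((3 + 2*(-117)) + 407) = 408*((3 - 234) + 407) = 408*(-231 + 407) = 408*176 = 71808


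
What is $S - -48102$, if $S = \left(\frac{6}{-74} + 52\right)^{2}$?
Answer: $\frac{69541879}{1369} \approx 50798.0$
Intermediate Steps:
$S = \frac{3690241}{1369}$ ($S = \left(6 \left(- \frac{1}{74}\right) + 52\right)^{2} = \left(- \frac{3}{37} + 52\right)^{2} = \left(\frac{1921}{37}\right)^{2} = \frac{3690241}{1369} \approx 2695.6$)
$S - -48102 = \frac{3690241}{1369} - -48102 = \frac{3690241}{1369} + 48102 = \frac{69541879}{1369}$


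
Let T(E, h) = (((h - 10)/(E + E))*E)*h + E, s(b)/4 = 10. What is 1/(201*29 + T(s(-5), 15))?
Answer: 2/11813 ≈ 0.00016930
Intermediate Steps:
s(b) = 40 (s(b) = 4*10 = 40)
T(E, h) = E + h*(-5 + h/2) (T(E, h) = (((-10 + h)/((2*E)))*E)*h + E = (((-10 + h)*(1/(2*E)))*E)*h + E = (((-10 + h)/(2*E))*E)*h + E = (-5 + h/2)*h + E = h*(-5 + h/2) + E = E + h*(-5 + h/2))
1/(201*29 + T(s(-5), 15)) = 1/(201*29 + (40 + (1/2)*15**2 - 5*15)) = 1/(5829 + (40 + (1/2)*225 - 75)) = 1/(5829 + (40 + 225/2 - 75)) = 1/(5829 + 155/2) = 1/(11813/2) = 2/11813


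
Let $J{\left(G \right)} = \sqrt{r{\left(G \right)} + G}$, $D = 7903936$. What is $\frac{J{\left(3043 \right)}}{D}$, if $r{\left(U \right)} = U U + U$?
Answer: $\frac{\sqrt{9265935}}{7903936} \approx 0.00038512$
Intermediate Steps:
$r{\left(U \right)} = U + U^{2}$ ($r{\left(U \right)} = U^{2} + U = U + U^{2}$)
$J{\left(G \right)} = \sqrt{G + G \left(1 + G\right)}$ ($J{\left(G \right)} = \sqrt{G \left(1 + G\right) + G} = \sqrt{G + G \left(1 + G\right)}$)
$\frac{J{\left(3043 \right)}}{D} = \frac{\sqrt{3043 \left(2 + 3043\right)}}{7903936} = \sqrt{3043 \cdot 3045} \cdot \frac{1}{7903936} = \sqrt{9265935} \cdot \frac{1}{7903936} = \frac{\sqrt{9265935}}{7903936}$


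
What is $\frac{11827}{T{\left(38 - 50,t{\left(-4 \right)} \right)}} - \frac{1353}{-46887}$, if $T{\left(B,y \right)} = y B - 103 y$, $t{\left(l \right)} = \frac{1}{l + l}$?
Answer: $\frac{1478805329}{1797335} \approx 822.78$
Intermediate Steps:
$t{\left(l \right)} = \frac{1}{2 l}$
$T{\left(B,y \right)} = - 103 y + B y$ ($T{\left(B,y \right)} = B y - 103 y = - 103 y + B y$)
$\frac{11827}{T{\left(38 - 50,t{\left(-4 \right)} \right)}} - \frac{1353}{-46887} = \frac{11827}{\frac{1}{2 \left(-4\right)} \left(-103 + \left(38 - 50\right)\right)} - \frac{1353}{-46887} = \frac{11827}{\frac{1}{2} \left(- \frac{1}{4}\right) \left(-103 - 12\right)} - - \frac{451}{15629} = \frac{11827}{\left(- \frac{1}{8}\right) \left(-115\right)} + \frac{451}{15629} = \frac{11827}{\frac{115}{8}} + \frac{451}{15629} = 11827 \cdot \frac{8}{115} + \frac{451}{15629} = \frac{94616}{115} + \frac{451}{15629} = \frac{1478805329}{1797335}$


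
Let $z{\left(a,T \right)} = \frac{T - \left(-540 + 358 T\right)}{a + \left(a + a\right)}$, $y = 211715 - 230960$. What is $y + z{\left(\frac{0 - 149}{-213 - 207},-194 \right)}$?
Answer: $\frac{6904215}{149} \approx 46337.0$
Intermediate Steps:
$y = -19245$ ($y = 211715 - 230960 = -19245$)
$z{\left(a,T \right)} = \frac{540 - 357 T}{3 a}$ ($z{\left(a,T \right)} = \frac{T - \left(-540 + 358 T\right)}{a + 2 a} = \frac{540 - 357 T}{3 a}$)
$y + z{\left(\frac{0 - 149}{-213 - 207},-194 \right)} = -19245 + \frac{180 - -23086}{\left(0 - 149\right) \frac{1}{-213 - 207}} = -19245 + \frac{180 + 23086}{\left(-149\right) \frac{1}{-420}} = -19245 + \frac{1}{\left(-149\right) \left(- \frac{1}{420}\right)} 23266 = -19245 + \frac{1}{\frac{149}{420}} \cdot 23266 = -19245 + \frac{420}{149} \cdot 23266 = -19245 + \frac{9771720}{149} = \frac{6904215}{149}$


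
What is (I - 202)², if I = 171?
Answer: 961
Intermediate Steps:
(I - 202)² = (171 - 202)² = (-31)² = 961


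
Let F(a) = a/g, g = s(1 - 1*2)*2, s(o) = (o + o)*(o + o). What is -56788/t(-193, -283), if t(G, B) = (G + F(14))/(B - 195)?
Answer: -108578656/765 ≈ -1.4193e+5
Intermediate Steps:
s(o) = 4*o² (s(o) = (2*o)*(2*o) = 4*o²)
g = 8 (g = (4*(1 - 1*2)²)*2 = (4*(1 - 2)²)*2 = (4*(-1)²)*2 = (4*1)*2 = 4*2 = 8)
F(a) = a/8
t(G, B) = (7/4 + G)/(-195 + B) (t(G, B) = (G + (⅛)*14)/(B - 195) = (G + 7/4)/(-195 + B) = (7/4 + G)/(-195 + B))
-56788/t(-193, -283) = -56788*(-195 - 283)/(7/4 - 193) = -56788/(-765/4/(-478)) = -56788/((-1/478*(-765/4))) = -56788/765/1912 = -56788*1912/765 = -108578656/765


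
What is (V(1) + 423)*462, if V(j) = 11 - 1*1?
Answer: 200046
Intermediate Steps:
V(j) = 10 (V(j) = 11 - 1 = 10)
(V(1) + 423)*462 = (10 + 423)*462 = 433*462 = 200046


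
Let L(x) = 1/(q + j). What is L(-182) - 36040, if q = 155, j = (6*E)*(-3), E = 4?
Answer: -2991319/83 ≈ -36040.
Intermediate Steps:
j = -72 (j = (6*4)*(-3) = 24*(-3) = -72)
L(x) = 1/83 (L(x) = 1/(155 - 72) = 1/83)
L(-182) - 36040 = 1/83 - 36040 = -2991319/83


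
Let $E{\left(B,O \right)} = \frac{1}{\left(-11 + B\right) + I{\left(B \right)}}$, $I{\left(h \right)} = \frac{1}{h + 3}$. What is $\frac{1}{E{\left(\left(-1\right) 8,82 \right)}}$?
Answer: $- \frac{96}{5} \approx -19.2$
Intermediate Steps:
$I{\left(h \right)} = \frac{1}{3 + h}$
$E{\left(B,O \right)} = \frac{1}{-11 + B + \frac{1}{3 + B}}$ ($E{\left(B,O \right)} = \frac{1}{\left(-11 + B\right) + \frac{1}{3 + B}} = \frac{1}{-11 + B + \frac{1}{3 + B}}$)
$\frac{1}{E{\left(\left(-1\right) 8,82 \right)}} = \frac{1}{\frac{1}{1 + \left(-11 - 8\right) \left(3 - 8\right)} \left(3 - 8\right)} = \frac{1}{\frac{1}{1 - -95} \left(-5\right)} = \frac{1}{\frac{1}{1 + 95} \left(-5\right)} = \frac{1}{\frac{1}{96} \left(-5\right)} = \frac{1}{- \frac{5}{96}} = - \frac{96}{5}$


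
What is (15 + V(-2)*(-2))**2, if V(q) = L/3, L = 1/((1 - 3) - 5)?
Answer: 100489/441 ≈ 227.87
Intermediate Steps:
L = -1/7 (L = 1/(-2 - 5) = 1/(-7) = -1/7 ≈ -0.14286)
V(q) = -1/21 (V(q) = -1/7/3 = -1/7*1/3 = -1/21)
(15 + V(-2)*(-2))**2 = (15 - 1/21*(-2))**2 = (15 + 2/21)**2 = (317/21)**2 = 100489/441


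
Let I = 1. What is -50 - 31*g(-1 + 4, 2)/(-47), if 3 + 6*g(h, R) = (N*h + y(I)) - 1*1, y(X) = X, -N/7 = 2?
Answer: -5165/94 ≈ -54.947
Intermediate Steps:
N = -14 (N = -7*2 = -14)
g(h, R) = -½ - 7*h/3 (g(h, R) = -½ + ((-14*h + 1) - 1*1)/6 = -½ + ((1 - 14*h) - 1)/6 = -½ + (-14*h)/6 = -½ - 7*h/3)
-50 - 31*g(-1 + 4, 2)/(-47) = -50 - 31*(-½ - 7*(-1 + 4)/3)/(-47) = -50 - 31*(-½ - 7/3*3)*(-1)/47 = -50 - 31*(-½ - 7)*(-1)/47 = -50 - (-465)*(-1)/(2*47) = -50 - 31*15/94 = -50 - 465/94 = -5165/94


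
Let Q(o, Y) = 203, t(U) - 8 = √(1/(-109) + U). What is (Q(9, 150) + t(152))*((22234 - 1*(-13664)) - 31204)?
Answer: 990434 + 4694*√1805803/109 ≈ 1.0483e+6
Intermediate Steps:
t(U) = 8 + √(-1/109 + U) (t(U) = 8 + √(1/(-109) + U) = 8 + √(-1/109 + U))
(Q(9, 150) + t(152))*((22234 - 1*(-13664)) - 31204) = (203 + (8 + √(-109 + 11881*152)/109))*((22234 - 1*(-13664)) - 31204) = (203 + (8 + √(-109 + 1805912)/109))*((22234 + 13664) - 31204) = (203 + (8 + √1805803/109))*(35898 - 31204) = (211 + √1805803/109)*4694 = 990434 + 4694*√1805803/109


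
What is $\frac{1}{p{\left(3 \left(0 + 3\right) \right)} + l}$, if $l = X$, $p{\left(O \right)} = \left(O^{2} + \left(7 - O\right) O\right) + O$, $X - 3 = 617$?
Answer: $\frac{1}{692} \approx 0.0014451$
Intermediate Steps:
$X = 620$ ($X = 3 + 617 = 620$)
$p{\left(O \right)} = O + O^{2} + O \left(7 - O\right)$ ($p{\left(O \right)} = \left(O^{2} + O \left(7 - O\right)\right) + O = O + O^{2} + O \left(7 - O\right)$)
$l = 620$
$\frac{1}{p{\left(3 \left(0 + 3\right) \right)} + l} = \frac{1}{8 \cdot 3 \left(0 + 3\right) + 620} = \frac{1}{8 \cdot 3 \cdot 3 + 620} = \frac{1}{8 \cdot 9 + 620} = \frac{1}{72 + 620} = \frac{1}{692}$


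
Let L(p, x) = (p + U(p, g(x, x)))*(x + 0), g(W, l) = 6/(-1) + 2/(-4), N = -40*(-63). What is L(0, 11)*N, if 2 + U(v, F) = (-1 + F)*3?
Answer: -679140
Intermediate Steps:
N = 2520
g(W, l) = -13/2 (g(W, l) = 6*(-1) + 2*(-¼) = -6 - ½ = -13/2)
U(v, F) = -5 + 3*F (U(v, F) = -2 + (-1 + F)*3 = -2 + (-3 + 3*F) = -5 + 3*F)
L(p, x) = x*(-49/2 + p) (L(p, x) = (p + (-5 + 3*(-13/2)))*(x + 0) = (p + (-5 - 39/2))*x = (p - 49/2)*x = (-49/2 + p)*x = x*(-49/2 + p))
L(0, 11)*N = ((½)*11*(-49 + 2*0))*2520 = ((½)*11*(-49 + 0))*2520 = ((½)*11*(-49))*2520 = -539/2*2520 = -679140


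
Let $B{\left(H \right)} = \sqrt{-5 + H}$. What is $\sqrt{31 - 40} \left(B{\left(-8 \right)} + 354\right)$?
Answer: $- 3 \sqrt{13} + 1062 i \approx -10.817 + 1062.0 i$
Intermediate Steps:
$\sqrt{31 - 40} \left(B{\left(-8 \right)} + 354\right) = \sqrt{31 - 40} \left(\sqrt{-5 - 8} + 354\right) = \sqrt{-9} \left(\sqrt{-13} + 354\right) = 3 i \left(i \sqrt{13} + 354\right) = 3 i \left(354 + i \sqrt{13}\right)$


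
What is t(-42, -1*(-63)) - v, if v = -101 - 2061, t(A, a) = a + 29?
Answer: 2254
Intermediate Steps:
t(A, a) = 29 + a
v = -2162
t(-42, -1*(-63)) - v = (29 - 1*(-63)) - 1*(-2162) = (29 + 63) + 2162 = 92 + 2162 = 2254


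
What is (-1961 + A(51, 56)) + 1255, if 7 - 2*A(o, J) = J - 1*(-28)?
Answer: -1489/2 ≈ -744.50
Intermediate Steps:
A(o, J) = -21/2 - J/2 (A(o, J) = 7/2 - (J - 1*(-28))/2 = 7/2 - (J + 28)/2 = 7/2 - (28 + J)/2 = 7/2 + (-14 - J/2) = -21/2 - J/2)
(-1961 + A(51, 56)) + 1255 = (-1961 + (-21/2 - ½*56)) + 1255 = (-1961 + (-21/2 - 28)) + 1255 = (-1961 - 77/2) + 1255 = -3999/2 + 1255 = -1489/2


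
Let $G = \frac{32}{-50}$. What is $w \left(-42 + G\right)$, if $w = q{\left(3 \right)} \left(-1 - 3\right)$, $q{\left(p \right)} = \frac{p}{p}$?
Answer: $\frac{4264}{25} \approx 170.56$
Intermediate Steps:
$q{\left(p \right)} = 1$
$w = -4$ ($w = 1 \left(-1 - 3\right) = 1 \left(-4\right) = -4$)
$G = - \frac{16}{25}$ ($G = 32 \left(- \frac{1}{50}\right) = - \frac{16}{25} \approx -0.64$)
$w \left(-42 + G\right) = - 4 \left(-42 - \frac{16}{25}\right) = \left(-4\right) \left(- \frac{1066}{25}\right) = \frac{4264}{25}$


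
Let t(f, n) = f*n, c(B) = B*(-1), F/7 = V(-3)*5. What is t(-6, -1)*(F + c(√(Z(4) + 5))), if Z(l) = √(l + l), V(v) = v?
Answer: -630 - 6*√(5 + 2*√2) ≈ -646.79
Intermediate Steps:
Z(l) = √2*√l (Z(l) = √(2*l) = √2*√l)
F = -105 (F = 7*(-3*5) = 7*(-15) = -105)
c(B) = -B
t(-6, -1)*(F + c(√(Z(4) + 5))) = (-6*(-1))*(-105 - √(√2*√4 + 5)) = 6*(-105 - √(√2*2 + 5)) = 6*(-105 - √(2*√2 + 5)) = 6*(-105 - √(5 + 2*√2)) = -630 - 6*√(5 + 2*√2)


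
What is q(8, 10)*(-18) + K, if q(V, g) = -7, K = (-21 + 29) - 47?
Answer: 87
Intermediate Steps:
K = -39 (K = 8 - 47 = -39)
q(8, 10)*(-18) + K = -7*(-18) - 39 = 126 - 39 = 87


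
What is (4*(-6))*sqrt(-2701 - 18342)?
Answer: -24*I*sqrt(21043) ≈ -3481.5*I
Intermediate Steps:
(4*(-6))*sqrt(-2701 - 18342) = -24*I*sqrt(21043)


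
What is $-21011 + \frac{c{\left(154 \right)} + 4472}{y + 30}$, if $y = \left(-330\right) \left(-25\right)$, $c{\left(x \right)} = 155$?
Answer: $- \frac{173966453}{8280} \approx -21010.0$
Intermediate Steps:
$y = 8250$
$-21011 + \frac{c{\left(154 \right)} + 4472}{y + 30} = -21011 + \frac{155 + 4472}{8250 + 30} = -21011 + \frac{4627}{8280} = - \frac{173966453}{8280}$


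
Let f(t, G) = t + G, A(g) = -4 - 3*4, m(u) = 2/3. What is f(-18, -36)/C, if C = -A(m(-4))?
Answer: -27/8 ≈ -3.3750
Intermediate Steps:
m(u) = ⅔ (m(u) = 2*(⅓) = ⅔)
A(g) = -16 (A(g) = -4 - 12 = -16)
f(t, G) = G + t
C = 16 (C = -1*(-16) = 16)
f(-18, -36)/C = (-36 - 18)/16 = -54*1/16 = -27/8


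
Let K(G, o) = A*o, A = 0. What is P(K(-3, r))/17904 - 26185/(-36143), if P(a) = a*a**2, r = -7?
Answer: 26185/36143 ≈ 0.72448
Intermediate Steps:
K(G, o) = 0 (K(G, o) = 0*o = 0)
P(a) = a**3
P(K(-3, r))/17904 - 26185/(-36143) = 0**3/17904 - 26185/(-36143) = 0*(1/17904) - 26185*(-1/36143) = 0 + 26185/36143 = 26185/36143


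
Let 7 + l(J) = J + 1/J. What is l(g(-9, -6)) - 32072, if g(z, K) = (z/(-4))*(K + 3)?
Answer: -3465277/108 ≈ -32086.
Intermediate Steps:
g(z, K) = -z*(3 + K)/4 (g(z, K) = (z*(-1/4))*(3 + K) = (-z/4)*(3 + K) = -z*(3 + K)/4)
l(J) = -7 + J + 1/J (l(J) = -7 + (J + 1/J) = -7 + J + 1/J)
l(g(-9, -6)) - 32072 = (-7 - 1/4*(-9)*(3 - 6) + 1/(-1/4*(-9)*(3 - 6))) - 32072 = (-7 - 1/4*(-9)*(-3) + 1/(-1/4*(-9)*(-3))) - 32072 = (-7 - 27/4 + 1/(-27/4)) - 32072 = (-7 - 27/4 - 4/27) - 32072 = -1501/108 - 32072 = -3465277/108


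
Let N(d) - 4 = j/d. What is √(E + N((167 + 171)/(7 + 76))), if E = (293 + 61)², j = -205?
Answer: 7*√1728210/26 ≈ 353.93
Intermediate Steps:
N(d) = 4 - 205/d
E = 125316 (E = 354² = 125316)
√(E + N((167 + 171)/(7 + 76))) = √(125316 + (4 - 205*(7 + 76)/(167 + 171))) = √(125316 + (4 - 205/(338/83))) = √(125316 + (4 - 205/(338*(1/83)))) = √(125316 + (4 - 205/338/83)) = √(125316 + (4 - 205*83/338)) = √(125316 + (4 - 17015/338)) = √(125316 - 15663/338) = √(42341145/338) = 7*√1728210/26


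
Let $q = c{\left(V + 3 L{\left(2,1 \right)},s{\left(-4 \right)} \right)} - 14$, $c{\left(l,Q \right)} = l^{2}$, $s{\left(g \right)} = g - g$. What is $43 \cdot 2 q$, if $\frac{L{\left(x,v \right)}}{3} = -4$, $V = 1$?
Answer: $104146$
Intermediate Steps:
$L{\left(x,v \right)} = -12$ ($L{\left(x,v \right)} = 3 \left(-4\right) = -12$)
$s{\left(g \right)} = 0$
$q = 1211$ ($q = \left(1 + 3 \left(-12\right)\right)^{2} - 14 = \left(1 - 36\right)^{2} - 14 = \left(-35\right)^{2} - 14 = 1225 - 14 = 1211$)
$43 \cdot 2 q = 43 \cdot 2 \cdot 1211 = 86 \cdot 1211 = 104146$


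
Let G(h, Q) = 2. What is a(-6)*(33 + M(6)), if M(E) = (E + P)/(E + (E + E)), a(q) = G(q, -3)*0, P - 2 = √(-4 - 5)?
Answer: 0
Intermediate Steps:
P = 2 + 3*I (P = 2 + √(-4 - 5) = 2 + √(-9) = 2 + 3*I ≈ 2.0 + 3.0*I)
a(q) = 0 (a(q) = 2*0 = 0)
M(E) = (2 + E + 3*I)/(3*E) (M(E) = (E + (2 + 3*I))/(E + (E + E)) = (2 + E + 3*I)/(E + 2*E) = (2 + E + 3*I)/((3*E)) = (2 + E + 3*I)*(1/(3*E)) = (2 + E + 3*I)/(3*E))
a(-6)*(33 + M(6)) = 0*(33 + (⅓)*(2 + 6 + 3*I)/6) = 0*(33 + (⅓)*(⅙)*(8 + 3*I)) = 0*(33 + (4/9 + I/6)) = 0*(301/9 + I/6) = 0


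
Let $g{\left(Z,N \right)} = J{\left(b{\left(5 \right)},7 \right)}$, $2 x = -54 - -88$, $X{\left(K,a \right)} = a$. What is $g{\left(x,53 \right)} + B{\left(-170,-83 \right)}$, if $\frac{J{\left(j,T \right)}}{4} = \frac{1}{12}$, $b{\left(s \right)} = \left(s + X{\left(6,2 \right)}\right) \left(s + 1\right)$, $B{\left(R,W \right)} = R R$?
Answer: $\frac{86701}{3} \approx 28900.0$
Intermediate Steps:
$x = 17$ ($x = \frac{-54 - -88}{2} = \frac{-54 + 88}{2} = \frac{1}{2} \cdot 34 = 17$)
$B{\left(R,W \right)} = R^{2}$
$b{\left(s \right)} = \left(1 + s\right) \left(2 + s\right)$ ($b{\left(s \right)} = \left(s + 2\right) \left(s + 1\right) = \left(2 + s\right) \left(1 + s\right) = \left(1 + s\right) \left(2 + s\right)$)
$J{\left(j,T \right)} = \frac{1}{3}$ ($J{\left(j,T \right)} = \frac{4}{12} = 4 \cdot \frac{1}{12} = \frac{1}{3}$)
$g{\left(Z,N \right)} = \frac{1}{3}$
$g{\left(x,53 \right)} + B{\left(-170,-83 \right)} = \frac{1}{3} + \left(-170\right)^{2} = \frac{1}{3} + 28900 = \frac{86701}{3}$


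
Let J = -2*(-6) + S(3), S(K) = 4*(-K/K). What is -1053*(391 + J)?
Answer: -420147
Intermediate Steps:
S(K) = -4 (S(K) = 4*(-1*1) = 4*(-1) = -4)
J = 8 (J = -2*(-6) - 4 = 12 - 4 = 8)
-1053*(391 + J) = -1053*(391 + 8) = -1053*399 = -420147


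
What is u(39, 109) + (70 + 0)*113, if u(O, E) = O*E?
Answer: 12161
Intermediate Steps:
u(O, E) = E*O
u(39, 109) + (70 + 0)*113 = 109*39 + (70 + 0)*113 = 4251 + 70*113 = 4251 + 7910 = 12161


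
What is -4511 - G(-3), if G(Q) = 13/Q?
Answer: -13520/3 ≈ -4506.7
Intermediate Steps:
-4511 - G(-3) = -4511 - 13/(-3) = -4511 - 13*(-1)/3 = -4511 - 1*(-13/3) = -4511 + 13/3 = -13520/3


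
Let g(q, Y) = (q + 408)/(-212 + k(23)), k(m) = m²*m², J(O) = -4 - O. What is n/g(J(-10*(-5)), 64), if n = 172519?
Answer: 48241315451/354 ≈ 1.3627e+8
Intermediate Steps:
k(m) = m⁴
g(q, Y) = 408/279629 + q/279629 (g(q, Y) = (q + 408)/(-212 + 23⁴) = (408 + q)/(-212 + 279841) = (408 + q)/279629 = (408 + q)*(1/279629) = 408/279629 + q/279629)
n/g(J(-10*(-5)), 64) = 172519/(408/279629 + (-4 - (-10)*(-5))/279629) = 172519/(408/279629 + (-4 - 1*50)/279629) = 172519/(408/279629 + (-4 - 50)/279629) = 172519/(408/279629 + (1/279629)*(-54)) = 172519/(408/279629 - 54/279629) = 172519/(354/279629) = 172519*(279629/354) = 48241315451/354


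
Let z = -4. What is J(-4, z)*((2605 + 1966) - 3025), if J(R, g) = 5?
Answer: 7730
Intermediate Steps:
J(-4, z)*((2605 + 1966) - 3025) = 5*((2605 + 1966) - 3025) = 5*(4571 - 3025) = 5*1546 = 7730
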